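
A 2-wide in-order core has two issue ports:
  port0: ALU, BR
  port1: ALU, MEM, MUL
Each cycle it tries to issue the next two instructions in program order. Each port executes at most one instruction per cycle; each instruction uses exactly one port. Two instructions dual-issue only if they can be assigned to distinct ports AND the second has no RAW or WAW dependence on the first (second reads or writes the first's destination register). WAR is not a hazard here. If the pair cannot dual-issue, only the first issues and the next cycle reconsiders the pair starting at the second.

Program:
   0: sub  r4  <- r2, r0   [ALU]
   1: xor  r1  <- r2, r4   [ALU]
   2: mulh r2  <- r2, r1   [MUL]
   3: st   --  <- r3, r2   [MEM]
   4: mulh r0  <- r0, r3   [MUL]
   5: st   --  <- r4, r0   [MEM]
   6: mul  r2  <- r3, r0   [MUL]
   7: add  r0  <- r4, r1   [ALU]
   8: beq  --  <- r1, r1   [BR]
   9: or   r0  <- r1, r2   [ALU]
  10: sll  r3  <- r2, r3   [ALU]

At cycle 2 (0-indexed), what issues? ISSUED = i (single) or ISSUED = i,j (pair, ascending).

  cy0 -> i0 (sub) RAW r4
  cy1 -> i1 (xor) RAW r1
  cy2 -> i2 (mulh) no-port MUL/MEM
  cy3 -> i3 (st) no-port MEM/MUL
  cy4 -> i4 (mulh) no-port MUL/MEM
  cy5 -> i5 (st) no-port MEM/MUL
  cy6 -> i6+i7 (mul;add) dual
  cy7 -> i8+i9 (beq;or) dual
  cy8 -> i10 (sll) tail

ISSUED = 2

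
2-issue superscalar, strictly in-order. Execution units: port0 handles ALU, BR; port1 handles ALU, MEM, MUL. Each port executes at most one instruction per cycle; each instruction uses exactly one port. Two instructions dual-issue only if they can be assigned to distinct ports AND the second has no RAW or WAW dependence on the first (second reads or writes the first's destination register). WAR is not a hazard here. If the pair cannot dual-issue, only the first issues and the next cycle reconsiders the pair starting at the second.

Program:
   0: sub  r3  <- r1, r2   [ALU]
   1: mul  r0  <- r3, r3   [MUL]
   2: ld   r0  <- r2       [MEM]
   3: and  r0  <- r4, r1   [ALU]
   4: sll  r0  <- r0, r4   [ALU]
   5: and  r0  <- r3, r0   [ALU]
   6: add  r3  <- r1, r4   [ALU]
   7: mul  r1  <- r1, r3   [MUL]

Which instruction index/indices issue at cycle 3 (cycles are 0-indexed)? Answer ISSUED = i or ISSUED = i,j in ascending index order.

#0 head=0: sub i0 RAW r3
#1 head=1: mul i1 no-port MUL/MEM
#2 head=2: ld i2 WAW r0
#3 head=3: and i3 RAW+WAW r0
#4 head=4: sll i4 RAW+WAW r0
#5 head=5: and;add i5,i6 pair
#6 head=7: mul i7 tail

ISSUED = 3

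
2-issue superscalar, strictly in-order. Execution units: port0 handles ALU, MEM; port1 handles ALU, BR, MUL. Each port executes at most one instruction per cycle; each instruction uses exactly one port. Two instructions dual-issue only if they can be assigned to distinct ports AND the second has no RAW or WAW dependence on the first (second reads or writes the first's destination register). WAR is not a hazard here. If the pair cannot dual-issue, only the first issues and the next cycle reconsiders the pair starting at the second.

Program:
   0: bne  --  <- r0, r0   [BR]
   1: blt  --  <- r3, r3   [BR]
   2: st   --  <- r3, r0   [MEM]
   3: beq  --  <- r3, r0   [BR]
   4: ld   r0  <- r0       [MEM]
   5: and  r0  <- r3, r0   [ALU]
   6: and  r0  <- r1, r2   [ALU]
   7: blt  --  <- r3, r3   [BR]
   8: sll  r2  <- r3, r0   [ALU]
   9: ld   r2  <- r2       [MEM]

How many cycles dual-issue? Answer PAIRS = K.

PAIRS = 3

#0 head=0: bne.BR i0 no-port BR/BR
#1 head=1: blt.BR/st.MEM i1,i2 pair
#2 head=3: beq.BR/ld.MEM i3,i4 pair
#3 head=5: and.ALU i5 WAW r0
#4 head=6: and.ALU/blt.BR i6,i7 pair
#5 head=8: sll.ALU i8 RAW+WAW r2
#6 head=9: ld.MEM i9 tail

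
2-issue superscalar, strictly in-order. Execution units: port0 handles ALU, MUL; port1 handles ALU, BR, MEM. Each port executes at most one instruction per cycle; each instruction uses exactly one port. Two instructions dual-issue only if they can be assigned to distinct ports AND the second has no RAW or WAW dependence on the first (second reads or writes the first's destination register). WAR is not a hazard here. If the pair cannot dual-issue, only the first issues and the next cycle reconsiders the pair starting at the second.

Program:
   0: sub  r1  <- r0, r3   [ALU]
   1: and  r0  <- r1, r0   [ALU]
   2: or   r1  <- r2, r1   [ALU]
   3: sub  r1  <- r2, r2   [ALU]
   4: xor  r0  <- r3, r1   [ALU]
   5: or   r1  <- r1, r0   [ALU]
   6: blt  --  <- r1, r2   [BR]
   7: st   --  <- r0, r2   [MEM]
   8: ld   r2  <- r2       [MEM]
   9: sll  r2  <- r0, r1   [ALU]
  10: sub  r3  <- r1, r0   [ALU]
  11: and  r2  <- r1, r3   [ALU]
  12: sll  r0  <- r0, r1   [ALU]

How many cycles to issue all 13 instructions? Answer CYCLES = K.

CYCLES = 10

t=0 i0:sub.ALU ; RAW r1
t=1 i1&i2:and.ALU+or.ALU ; pair
t=2 i3:sub.ALU ; RAW r1
t=3 i4:xor.ALU ; RAW r0
t=4 i5:or.ALU ; RAW r1
t=5 i6:blt.BR ; no-port BR/MEM
t=6 i7:st.MEM ; no-port MEM/MEM
t=7 i8:ld.MEM ; WAW r2
t=8 i9&i10:sll.ALU+sub.ALU ; pair
t=9 i11&i12:and.ALU+sll.ALU ; pair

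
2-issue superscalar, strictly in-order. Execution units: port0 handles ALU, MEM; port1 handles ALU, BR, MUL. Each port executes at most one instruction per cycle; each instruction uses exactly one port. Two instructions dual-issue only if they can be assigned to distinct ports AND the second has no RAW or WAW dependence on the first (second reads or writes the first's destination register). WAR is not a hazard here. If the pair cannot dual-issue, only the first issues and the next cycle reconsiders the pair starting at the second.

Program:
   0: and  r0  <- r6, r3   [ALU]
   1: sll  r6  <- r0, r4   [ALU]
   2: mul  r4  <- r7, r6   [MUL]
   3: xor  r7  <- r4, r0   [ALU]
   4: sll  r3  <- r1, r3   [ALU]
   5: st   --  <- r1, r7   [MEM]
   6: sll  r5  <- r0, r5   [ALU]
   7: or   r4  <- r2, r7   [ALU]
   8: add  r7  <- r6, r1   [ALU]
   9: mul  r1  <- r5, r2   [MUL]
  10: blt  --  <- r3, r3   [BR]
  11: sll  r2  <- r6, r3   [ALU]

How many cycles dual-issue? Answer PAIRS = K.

0. and.ALU @i0  | RAW r0
1. sll.ALU @i1  | RAW r6
2. mul.MUL @i2  | RAW r4
3. xor.ALU+sll.ALU @i3,i4  | pair
4. st.MEM+sll.ALU @i5,i6  | pair
5. or.ALU+add.ALU @i7,i8  | pair
6. mul.MUL @i9  | no-port MUL/BR
7. blt.BR+sll.ALU @i10,i11  | pair

PAIRS = 4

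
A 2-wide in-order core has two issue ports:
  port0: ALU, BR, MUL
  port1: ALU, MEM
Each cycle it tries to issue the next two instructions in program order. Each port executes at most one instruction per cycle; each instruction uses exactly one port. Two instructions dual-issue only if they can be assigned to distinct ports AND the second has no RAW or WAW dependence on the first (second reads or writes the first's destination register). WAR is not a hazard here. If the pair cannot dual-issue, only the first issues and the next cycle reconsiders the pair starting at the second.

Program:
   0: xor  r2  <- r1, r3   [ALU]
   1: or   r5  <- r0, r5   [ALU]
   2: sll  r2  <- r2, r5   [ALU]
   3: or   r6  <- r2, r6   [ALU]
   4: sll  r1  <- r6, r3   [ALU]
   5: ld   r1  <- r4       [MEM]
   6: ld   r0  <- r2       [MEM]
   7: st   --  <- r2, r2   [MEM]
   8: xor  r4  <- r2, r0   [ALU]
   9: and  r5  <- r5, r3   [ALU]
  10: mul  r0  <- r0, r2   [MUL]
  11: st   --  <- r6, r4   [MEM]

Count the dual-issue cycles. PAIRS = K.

#0 head=0: xor.ALU or.ALU i0&i1 dual
#1 head=2: sll.ALU i2 RAW r2
#2 head=3: or.ALU i3 RAW r6
#3 head=4: sll.ALU i4 WAW r1
#4 head=5: ld.MEM i5 no-port MEM/MEM
#5 head=6: ld.MEM i6 no-port MEM/MEM
#6 head=7: st.MEM xor.ALU i7&i8 dual
#7 head=9: and.ALU mul.MUL i9&i10 dual
#8 head=11: st.MEM i11 tail

PAIRS = 3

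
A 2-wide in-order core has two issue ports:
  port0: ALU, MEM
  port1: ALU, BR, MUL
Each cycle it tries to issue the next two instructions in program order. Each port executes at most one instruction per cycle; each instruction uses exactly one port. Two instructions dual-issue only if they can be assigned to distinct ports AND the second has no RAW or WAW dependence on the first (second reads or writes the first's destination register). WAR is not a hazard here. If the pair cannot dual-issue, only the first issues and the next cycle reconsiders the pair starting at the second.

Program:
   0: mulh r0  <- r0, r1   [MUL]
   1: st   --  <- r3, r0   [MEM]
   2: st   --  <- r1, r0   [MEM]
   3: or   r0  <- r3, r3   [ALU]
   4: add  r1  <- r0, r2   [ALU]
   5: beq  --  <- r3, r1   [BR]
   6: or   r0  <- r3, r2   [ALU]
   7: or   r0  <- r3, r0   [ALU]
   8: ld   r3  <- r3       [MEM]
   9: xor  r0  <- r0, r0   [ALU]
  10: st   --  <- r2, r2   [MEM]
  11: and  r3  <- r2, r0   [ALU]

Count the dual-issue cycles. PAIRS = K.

PAIRS = 4

0. mulh.MUL @i0  | RAW r0
1. st.MEM @i1  | no-port MEM/MEM
2. st.MEM or.ALU @i2+i3  | dual
3. add.ALU @i4  | RAW r1
4. beq.BR or.ALU @i5+i6  | dual
5. or.ALU ld.MEM @i7+i8  | dual
6. xor.ALU st.MEM @i9+i10  | dual
7. and.ALU @i11  | tail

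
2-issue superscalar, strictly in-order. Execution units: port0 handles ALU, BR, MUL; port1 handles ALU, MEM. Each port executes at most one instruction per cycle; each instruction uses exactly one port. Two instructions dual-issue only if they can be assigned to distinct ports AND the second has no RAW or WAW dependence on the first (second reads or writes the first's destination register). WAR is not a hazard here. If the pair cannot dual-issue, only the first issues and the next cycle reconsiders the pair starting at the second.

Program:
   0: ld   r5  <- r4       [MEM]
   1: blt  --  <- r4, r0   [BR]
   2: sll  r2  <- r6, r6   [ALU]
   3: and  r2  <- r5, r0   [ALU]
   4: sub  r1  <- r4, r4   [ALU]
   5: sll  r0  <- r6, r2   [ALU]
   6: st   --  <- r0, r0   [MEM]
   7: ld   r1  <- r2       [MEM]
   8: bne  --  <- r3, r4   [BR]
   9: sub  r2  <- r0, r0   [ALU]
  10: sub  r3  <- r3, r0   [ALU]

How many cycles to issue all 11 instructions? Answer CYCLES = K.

CYCLES = 7

#0 head=0: ld.MEM+blt.BR i0,i1 pair
#1 head=2: sll.ALU i2 WAW r2
#2 head=3: and.ALU+sub.ALU i3,i4 pair
#3 head=5: sll.ALU i5 RAW r0
#4 head=6: st.MEM i6 no-port MEM/MEM
#5 head=7: ld.MEM+bne.BR i7,i8 pair
#6 head=9: sub.ALU+sub.ALU i9,i10 pair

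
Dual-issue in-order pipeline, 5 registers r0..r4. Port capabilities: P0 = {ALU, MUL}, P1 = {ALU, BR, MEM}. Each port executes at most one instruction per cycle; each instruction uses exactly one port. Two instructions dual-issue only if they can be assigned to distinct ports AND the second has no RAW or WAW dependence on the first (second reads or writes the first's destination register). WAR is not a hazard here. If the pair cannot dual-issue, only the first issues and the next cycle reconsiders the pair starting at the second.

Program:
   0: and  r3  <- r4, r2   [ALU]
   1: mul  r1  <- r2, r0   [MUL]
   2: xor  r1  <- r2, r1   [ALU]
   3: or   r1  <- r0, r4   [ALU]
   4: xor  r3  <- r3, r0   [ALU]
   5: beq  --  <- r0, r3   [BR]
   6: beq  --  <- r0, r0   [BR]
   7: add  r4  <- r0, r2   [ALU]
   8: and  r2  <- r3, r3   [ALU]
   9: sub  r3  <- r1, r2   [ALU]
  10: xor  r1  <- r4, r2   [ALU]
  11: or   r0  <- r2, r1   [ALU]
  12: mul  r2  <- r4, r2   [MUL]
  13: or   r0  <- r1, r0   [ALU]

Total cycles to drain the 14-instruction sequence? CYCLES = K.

0. and.ALU/mul.MUL @i0/i1  | 2-wide
1. xor.ALU @i2  | WAW r1
2. or.ALU/xor.ALU @i3/i4  | 2-wide
3. beq.BR @i5  | no-port BR/BR
4. beq.BR/add.ALU @i6/i7  | 2-wide
5. and.ALU @i8  | RAW r2
6. sub.ALU/xor.ALU @i9/i10  | 2-wide
7. or.ALU/mul.MUL @i11/i12  | 2-wide
8. or.ALU @i13  | tail

CYCLES = 9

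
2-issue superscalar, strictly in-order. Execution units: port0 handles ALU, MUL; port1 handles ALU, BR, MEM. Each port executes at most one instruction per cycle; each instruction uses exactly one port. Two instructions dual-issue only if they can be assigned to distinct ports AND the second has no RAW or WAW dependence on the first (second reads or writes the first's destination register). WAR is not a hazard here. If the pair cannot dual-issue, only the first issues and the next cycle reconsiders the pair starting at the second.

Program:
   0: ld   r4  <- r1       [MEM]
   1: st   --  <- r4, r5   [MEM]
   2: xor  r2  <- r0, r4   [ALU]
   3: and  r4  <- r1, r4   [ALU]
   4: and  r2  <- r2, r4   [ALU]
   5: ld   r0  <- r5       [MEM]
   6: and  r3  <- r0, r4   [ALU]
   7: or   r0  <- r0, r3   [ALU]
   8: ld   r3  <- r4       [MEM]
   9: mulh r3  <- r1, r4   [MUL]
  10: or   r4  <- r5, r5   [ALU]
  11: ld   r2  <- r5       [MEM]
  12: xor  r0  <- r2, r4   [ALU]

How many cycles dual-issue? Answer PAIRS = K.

0. ld @i0  | no-port MEM/MEM
1. st;xor @i1,i2  | dual
2. and @i3  | RAW r4
3. and;ld @i4,i5  | dual
4. and @i6  | RAW r3
5. or;ld @i7,i8  | dual
6. mulh;or @i9,i10  | dual
7. ld @i11  | RAW r2
8. xor @i12  | tail

PAIRS = 4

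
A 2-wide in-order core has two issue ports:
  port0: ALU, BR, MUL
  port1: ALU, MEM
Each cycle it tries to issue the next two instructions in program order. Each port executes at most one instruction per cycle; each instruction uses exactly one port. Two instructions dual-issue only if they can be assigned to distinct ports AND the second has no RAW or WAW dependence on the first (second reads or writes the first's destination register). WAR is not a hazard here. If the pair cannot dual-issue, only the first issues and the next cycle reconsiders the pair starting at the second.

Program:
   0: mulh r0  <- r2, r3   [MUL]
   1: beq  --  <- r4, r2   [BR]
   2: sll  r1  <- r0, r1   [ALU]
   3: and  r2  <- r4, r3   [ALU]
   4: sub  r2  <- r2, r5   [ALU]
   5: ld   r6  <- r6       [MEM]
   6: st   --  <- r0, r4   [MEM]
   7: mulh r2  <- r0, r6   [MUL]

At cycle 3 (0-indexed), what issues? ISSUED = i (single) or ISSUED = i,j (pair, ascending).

[0] i0  mulh  -- no-port MUL/BR
[1] i1,i2  beq+sll  -- pair
[2] i3  and  -- RAW+WAW r2
[3] i4,i5  sub+ld  -- pair
[4] i6,i7  st+mulh  -- pair

ISSUED = 4,5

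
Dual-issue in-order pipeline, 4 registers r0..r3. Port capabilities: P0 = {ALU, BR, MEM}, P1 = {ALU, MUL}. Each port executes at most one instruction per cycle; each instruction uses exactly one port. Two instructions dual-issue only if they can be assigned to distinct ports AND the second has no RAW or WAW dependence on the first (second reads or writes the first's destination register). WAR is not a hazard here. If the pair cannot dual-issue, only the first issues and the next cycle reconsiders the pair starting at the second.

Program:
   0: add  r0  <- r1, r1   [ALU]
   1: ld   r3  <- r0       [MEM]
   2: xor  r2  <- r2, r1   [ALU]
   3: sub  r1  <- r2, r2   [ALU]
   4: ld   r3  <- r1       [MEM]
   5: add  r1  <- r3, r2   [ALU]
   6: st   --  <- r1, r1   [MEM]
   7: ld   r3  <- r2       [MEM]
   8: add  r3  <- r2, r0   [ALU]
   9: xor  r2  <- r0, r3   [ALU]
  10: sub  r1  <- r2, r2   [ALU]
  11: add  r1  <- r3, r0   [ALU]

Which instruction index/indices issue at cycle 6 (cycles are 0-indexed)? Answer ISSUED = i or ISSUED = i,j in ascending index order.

ISSUED = 7

#0 head=0: add.ALU i0 RAW r0
#1 head=1: ld.MEM xor.ALU i1&i2 2-wide
#2 head=3: sub.ALU i3 RAW r1
#3 head=4: ld.MEM i4 RAW r3
#4 head=5: add.ALU i5 RAW r1
#5 head=6: st.MEM i6 no-port MEM/MEM
#6 head=7: ld.MEM i7 WAW r3
#7 head=8: add.ALU i8 RAW r3
#8 head=9: xor.ALU i9 RAW r2
#9 head=10: sub.ALU i10 WAW r1
#10 head=11: add.ALU i11 tail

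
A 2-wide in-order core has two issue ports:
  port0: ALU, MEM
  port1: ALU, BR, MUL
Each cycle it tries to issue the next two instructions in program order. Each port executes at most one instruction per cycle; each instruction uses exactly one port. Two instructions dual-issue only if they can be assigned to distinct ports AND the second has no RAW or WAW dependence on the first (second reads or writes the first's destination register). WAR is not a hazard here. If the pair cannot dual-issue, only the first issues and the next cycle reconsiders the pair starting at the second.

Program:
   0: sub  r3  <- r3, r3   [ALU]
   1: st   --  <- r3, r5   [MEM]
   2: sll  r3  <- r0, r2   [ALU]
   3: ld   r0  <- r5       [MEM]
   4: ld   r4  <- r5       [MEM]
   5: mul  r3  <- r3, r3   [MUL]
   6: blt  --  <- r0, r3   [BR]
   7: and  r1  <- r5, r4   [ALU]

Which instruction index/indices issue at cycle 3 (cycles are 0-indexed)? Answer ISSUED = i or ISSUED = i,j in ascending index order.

[0] i0  sub  -- RAW r3
[1] i1+i2  st sll  -- pair
[2] i3  ld  -- no-port MEM/MEM
[3] i4+i5  ld mul  -- pair
[4] i6+i7  blt and  -- pair

ISSUED = 4,5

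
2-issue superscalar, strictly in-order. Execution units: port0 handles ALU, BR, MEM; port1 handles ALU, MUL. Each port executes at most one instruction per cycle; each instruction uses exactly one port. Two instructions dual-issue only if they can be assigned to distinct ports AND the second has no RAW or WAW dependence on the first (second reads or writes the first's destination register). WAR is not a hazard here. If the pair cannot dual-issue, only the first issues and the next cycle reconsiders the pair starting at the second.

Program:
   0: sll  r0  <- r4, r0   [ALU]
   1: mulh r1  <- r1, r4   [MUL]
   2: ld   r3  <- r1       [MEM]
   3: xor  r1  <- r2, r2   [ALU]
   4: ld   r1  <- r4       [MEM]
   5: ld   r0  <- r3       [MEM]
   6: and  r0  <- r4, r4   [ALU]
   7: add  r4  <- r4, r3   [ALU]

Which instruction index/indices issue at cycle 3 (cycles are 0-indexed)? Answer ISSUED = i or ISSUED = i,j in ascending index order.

ISSUED = 5

#0 head=0: sll.ALU;mulh.MUL i0,i1 2-wide
#1 head=2: ld.MEM;xor.ALU i2,i3 2-wide
#2 head=4: ld.MEM i4 no-port MEM/MEM
#3 head=5: ld.MEM i5 WAW r0
#4 head=6: and.ALU;add.ALU i6,i7 2-wide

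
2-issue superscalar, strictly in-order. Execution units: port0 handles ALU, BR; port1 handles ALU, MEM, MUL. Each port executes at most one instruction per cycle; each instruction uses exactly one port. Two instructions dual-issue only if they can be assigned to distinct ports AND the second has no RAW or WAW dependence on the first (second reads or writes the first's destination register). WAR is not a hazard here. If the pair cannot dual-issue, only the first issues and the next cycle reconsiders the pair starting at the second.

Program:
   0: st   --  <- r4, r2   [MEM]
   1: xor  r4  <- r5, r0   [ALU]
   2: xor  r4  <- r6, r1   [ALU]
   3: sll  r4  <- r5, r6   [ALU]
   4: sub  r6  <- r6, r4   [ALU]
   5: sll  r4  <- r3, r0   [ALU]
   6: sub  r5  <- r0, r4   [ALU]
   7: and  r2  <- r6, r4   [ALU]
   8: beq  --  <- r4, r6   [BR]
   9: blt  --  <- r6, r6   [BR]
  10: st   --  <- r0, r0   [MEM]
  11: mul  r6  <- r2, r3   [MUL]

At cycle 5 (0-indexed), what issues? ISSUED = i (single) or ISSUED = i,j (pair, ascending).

t=0 i0+i1:st+xor ; dual
t=1 i2:xor ; WAW r4
t=2 i3:sll ; RAW r4
t=3 i4+i5:sub+sll ; dual
t=4 i6+i7:sub+and ; dual
t=5 i8:beq ; no-port BR/BR
t=6 i9+i10:blt+st ; dual
t=7 i11:mul ; tail

ISSUED = 8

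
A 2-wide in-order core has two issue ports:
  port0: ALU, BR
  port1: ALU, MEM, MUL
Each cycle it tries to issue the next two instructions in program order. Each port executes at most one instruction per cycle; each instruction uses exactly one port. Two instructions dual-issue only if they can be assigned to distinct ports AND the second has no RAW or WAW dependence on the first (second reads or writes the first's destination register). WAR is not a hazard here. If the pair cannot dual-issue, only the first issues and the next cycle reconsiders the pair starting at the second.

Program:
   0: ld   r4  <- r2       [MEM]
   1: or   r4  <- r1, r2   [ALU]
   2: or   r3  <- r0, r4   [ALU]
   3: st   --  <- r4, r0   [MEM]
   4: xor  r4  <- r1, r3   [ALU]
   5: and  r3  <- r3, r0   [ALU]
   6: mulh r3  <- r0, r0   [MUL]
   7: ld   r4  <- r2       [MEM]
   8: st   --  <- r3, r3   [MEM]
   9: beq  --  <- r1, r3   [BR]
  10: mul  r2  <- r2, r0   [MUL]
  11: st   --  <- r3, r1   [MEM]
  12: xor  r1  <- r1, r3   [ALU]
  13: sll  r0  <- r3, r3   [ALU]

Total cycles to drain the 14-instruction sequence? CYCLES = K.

CYCLES = 10

t=0 i0:ld.MEM ; WAW r4
t=1 i1:or.ALU ; RAW r4
t=2 i2&i3:or.ALU;st.MEM ; pair
t=3 i4&i5:xor.ALU;and.ALU ; pair
t=4 i6:mulh.MUL ; no-port MUL/MEM
t=5 i7:ld.MEM ; no-port MEM/MEM
t=6 i8&i9:st.MEM;beq.BR ; pair
t=7 i10:mul.MUL ; no-port MUL/MEM
t=8 i11&i12:st.MEM;xor.ALU ; pair
t=9 i13:sll.ALU ; tail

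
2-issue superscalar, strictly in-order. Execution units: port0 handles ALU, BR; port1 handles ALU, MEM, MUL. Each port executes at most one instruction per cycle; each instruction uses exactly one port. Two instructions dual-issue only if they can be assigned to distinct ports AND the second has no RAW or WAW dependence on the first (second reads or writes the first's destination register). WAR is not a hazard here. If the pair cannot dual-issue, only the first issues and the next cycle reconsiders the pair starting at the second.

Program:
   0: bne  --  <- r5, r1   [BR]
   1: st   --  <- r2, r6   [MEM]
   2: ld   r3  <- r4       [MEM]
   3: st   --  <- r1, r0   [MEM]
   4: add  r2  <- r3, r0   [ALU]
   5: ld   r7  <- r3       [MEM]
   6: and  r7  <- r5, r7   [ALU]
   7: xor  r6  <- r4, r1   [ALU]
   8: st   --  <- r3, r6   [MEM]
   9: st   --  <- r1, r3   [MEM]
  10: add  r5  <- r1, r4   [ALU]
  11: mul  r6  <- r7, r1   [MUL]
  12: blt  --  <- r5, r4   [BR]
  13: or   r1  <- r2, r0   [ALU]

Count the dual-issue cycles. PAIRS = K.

[0] i0/i1  bne.BR st.MEM  -- pair
[1] i2  ld.MEM  -- no-port MEM/MEM
[2] i3/i4  st.MEM add.ALU  -- pair
[3] i5  ld.MEM  -- RAW+WAW r7
[4] i6/i7  and.ALU xor.ALU  -- pair
[5] i8  st.MEM  -- no-port MEM/MEM
[6] i9/i10  st.MEM add.ALU  -- pair
[7] i11/i12  mul.MUL blt.BR  -- pair
[8] i13  or.ALU  -- tail

PAIRS = 5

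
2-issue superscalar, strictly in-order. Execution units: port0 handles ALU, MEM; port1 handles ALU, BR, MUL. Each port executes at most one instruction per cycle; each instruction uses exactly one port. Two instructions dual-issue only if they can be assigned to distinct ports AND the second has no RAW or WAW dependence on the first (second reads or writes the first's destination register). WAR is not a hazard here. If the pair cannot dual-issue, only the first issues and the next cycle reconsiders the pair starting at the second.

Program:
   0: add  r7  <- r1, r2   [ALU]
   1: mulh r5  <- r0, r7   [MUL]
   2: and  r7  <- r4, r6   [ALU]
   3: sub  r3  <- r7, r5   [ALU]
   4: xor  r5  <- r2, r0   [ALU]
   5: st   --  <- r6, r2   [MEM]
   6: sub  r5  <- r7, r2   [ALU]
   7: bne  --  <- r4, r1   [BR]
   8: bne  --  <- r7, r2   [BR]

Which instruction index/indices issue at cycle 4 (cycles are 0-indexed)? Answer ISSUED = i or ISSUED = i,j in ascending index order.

ISSUED = 7

#0 head=0: add.ALU i0 RAW r7
#1 head=1: mulh.MUL;and.ALU i1,i2 dual
#2 head=3: sub.ALU;xor.ALU i3,i4 dual
#3 head=5: st.MEM;sub.ALU i5,i6 dual
#4 head=7: bne.BR i7 no-port BR/BR
#5 head=8: bne.BR i8 tail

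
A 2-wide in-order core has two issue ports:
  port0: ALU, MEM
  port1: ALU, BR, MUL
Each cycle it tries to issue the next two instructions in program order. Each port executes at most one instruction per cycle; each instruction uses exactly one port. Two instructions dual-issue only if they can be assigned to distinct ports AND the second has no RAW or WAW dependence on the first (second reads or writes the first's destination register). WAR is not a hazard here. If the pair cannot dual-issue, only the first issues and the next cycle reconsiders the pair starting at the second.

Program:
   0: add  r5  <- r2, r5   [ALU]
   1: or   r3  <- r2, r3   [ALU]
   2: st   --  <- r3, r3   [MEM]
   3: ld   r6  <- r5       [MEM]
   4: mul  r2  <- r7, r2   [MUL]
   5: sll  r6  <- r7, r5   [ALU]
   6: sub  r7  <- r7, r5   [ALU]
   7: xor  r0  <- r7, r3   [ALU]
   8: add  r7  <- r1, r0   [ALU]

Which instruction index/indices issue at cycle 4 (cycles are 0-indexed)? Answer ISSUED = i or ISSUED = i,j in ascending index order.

ISSUED = 7

#0 head=0: add.ALU or.ALU i0,i1 dual
#1 head=2: st.MEM i2 no-port MEM/MEM
#2 head=3: ld.MEM mul.MUL i3,i4 dual
#3 head=5: sll.ALU sub.ALU i5,i6 dual
#4 head=7: xor.ALU i7 RAW r0
#5 head=8: add.ALU i8 tail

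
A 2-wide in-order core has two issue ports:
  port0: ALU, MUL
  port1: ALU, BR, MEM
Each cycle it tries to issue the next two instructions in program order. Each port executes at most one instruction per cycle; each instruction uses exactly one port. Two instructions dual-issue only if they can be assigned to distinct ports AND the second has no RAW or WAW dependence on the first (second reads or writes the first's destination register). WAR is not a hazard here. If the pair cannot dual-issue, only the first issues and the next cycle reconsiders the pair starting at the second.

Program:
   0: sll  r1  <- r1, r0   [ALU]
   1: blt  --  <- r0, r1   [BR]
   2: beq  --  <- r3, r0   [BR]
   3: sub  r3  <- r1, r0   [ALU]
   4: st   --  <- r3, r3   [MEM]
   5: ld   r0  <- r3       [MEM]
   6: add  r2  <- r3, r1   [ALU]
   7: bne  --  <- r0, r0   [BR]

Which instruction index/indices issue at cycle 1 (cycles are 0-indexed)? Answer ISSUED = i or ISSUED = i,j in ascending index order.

#0 head=0: sll.ALU i0 RAW r1
#1 head=1: blt.BR i1 no-port BR/BR
#2 head=2: beq.BR+sub.ALU i2&i3 2-wide
#3 head=4: st.MEM i4 no-port MEM/MEM
#4 head=5: ld.MEM+add.ALU i5&i6 2-wide
#5 head=7: bne.BR i7 tail

ISSUED = 1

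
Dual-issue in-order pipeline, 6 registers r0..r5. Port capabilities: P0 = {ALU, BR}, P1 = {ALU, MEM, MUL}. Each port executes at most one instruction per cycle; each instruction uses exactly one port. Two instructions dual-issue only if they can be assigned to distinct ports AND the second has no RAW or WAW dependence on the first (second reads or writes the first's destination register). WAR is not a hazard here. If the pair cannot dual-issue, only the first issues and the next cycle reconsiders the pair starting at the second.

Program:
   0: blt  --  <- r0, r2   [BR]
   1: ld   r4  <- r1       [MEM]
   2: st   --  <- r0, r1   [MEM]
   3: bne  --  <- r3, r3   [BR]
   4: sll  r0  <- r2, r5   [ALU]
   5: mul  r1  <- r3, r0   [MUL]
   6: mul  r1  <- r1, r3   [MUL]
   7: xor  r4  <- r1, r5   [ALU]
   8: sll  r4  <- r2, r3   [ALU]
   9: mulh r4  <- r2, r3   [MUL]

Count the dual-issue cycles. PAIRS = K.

PAIRS = 2

c0: i0&i1 blt.BR+ld.MEM  2-wide
c1: i2&i3 st.MEM+bne.BR  2-wide
c2: i4 sll.ALU  RAW r0
c3: i5 mul.MUL  no-port MUL/MUL
c4: i6 mul.MUL  RAW r1
c5: i7 xor.ALU  WAW r4
c6: i8 sll.ALU  WAW r4
c7: i9 mulh.MUL  tail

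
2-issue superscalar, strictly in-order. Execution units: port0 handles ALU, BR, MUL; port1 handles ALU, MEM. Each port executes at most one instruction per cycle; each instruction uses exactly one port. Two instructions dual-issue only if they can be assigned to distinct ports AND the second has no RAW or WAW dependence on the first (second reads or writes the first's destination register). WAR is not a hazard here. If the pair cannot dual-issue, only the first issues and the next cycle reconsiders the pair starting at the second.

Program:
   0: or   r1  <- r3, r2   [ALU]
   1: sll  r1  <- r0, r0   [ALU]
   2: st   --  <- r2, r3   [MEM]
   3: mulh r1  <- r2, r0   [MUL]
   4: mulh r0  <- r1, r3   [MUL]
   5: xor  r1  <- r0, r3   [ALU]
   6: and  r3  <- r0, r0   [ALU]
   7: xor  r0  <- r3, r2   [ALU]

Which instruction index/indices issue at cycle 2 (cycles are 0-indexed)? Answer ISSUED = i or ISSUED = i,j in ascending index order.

  cy0 -> i0 (or.ALU) WAW r1
  cy1 -> i1+i2 (sll.ALU st.MEM) dual
  cy2 -> i3 (mulh.MUL) no-port MUL/MUL
  cy3 -> i4 (mulh.MUL) RAW r0
  cy4 -> i5+i6 (xor.ALU and.ALU) dual
  cy5 -> i7 (xor.ALU) tail

ISSUED = 3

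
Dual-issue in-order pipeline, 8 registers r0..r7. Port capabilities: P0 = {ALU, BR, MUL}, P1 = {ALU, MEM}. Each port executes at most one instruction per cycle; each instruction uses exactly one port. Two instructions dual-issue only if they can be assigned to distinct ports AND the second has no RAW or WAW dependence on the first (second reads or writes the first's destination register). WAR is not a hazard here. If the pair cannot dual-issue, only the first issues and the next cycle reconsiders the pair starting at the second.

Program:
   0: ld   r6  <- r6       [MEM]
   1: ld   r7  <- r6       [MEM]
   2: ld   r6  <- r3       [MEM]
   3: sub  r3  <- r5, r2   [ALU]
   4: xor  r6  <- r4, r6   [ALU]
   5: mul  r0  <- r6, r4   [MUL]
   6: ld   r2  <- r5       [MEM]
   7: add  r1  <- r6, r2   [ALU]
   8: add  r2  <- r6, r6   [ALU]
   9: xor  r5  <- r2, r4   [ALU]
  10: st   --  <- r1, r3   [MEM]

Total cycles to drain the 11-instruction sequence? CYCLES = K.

CYCLES = 7

0. ld.MEM @i0  | no-port MEM/MEM
1. ld.MEM @i1  | no-port MEM/MEM
2. ld.MEM+sub.ALU @i2/i3  | 2-wide
3. xor.ALU @i4  | RAW r6
4. mul.MUL+ld.MEM @i5/i6  | 2-wide
5. add.ALU+add.ALU @i7/i8  | 2-wide
6. xor.ALU+st.MEM @i9/i10  | 2-wide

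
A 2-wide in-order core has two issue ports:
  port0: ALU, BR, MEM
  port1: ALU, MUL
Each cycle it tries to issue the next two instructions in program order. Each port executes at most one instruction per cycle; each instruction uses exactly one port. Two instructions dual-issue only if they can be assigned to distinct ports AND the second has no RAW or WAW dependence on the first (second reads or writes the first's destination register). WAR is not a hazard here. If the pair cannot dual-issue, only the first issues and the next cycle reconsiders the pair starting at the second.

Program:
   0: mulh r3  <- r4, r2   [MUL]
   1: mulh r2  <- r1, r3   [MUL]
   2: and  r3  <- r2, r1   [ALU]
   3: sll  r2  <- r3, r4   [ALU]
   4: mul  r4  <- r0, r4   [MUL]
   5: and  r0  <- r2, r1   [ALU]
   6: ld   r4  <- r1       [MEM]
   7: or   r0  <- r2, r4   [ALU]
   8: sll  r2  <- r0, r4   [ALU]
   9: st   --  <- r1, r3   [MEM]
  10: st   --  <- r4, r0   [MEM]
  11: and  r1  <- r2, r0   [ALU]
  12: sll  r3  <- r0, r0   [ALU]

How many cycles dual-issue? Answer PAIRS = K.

  cy0 -> i0 (mulh.MUL) no-port MUL/MUL
  cy1 -> i1 (mulh.MUL) RAW r2
  cy2 -> i2 (and.ALU) RAW r3
  cy3 -> i3+i4 (sll.ALU/mul.MUL) pair
  cy4 -> i5+i6 (and.ALU/ld.MEM) pair
  cy5 -> i7 (or.ALU) RAW r0
  cy6 -> i8+i9 (sll.ALU/st.MEM) pair
  cy7 -> i10+i11 (st.MEM/and.ALU) pair
  cy8 -> i12 (sll.ALU) tail

PAIRS = 4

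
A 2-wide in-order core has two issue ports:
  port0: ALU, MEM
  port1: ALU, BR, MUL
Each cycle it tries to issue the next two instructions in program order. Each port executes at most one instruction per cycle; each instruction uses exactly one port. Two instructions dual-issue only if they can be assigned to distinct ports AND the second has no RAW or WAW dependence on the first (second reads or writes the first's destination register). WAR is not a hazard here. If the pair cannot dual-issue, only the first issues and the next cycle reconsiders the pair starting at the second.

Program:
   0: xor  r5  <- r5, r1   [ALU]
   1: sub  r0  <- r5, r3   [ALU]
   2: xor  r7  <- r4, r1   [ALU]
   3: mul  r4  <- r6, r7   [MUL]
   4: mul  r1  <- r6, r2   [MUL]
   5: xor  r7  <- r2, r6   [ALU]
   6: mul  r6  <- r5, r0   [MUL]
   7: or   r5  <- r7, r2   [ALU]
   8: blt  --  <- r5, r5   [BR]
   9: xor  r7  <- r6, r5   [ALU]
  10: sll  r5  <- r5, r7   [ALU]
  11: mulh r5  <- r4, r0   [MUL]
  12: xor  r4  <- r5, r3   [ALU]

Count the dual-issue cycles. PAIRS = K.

t=0 i0:xor ; RAW r5
t=1 i1,i2:sub+xor ; pair
t=2 i3:mul ; no-port MUL/MUL
t=3 i4,i5:mul+xor ; pair
t=4 i6,i7:mul+or ; pair
t=5 i8,i9:blt+xor ; pair
t=6 i10:sll ; WAW r5
t=7 i11:mulh ; RAW r5
t=8 i12:xor ; tail

PAIRS = 4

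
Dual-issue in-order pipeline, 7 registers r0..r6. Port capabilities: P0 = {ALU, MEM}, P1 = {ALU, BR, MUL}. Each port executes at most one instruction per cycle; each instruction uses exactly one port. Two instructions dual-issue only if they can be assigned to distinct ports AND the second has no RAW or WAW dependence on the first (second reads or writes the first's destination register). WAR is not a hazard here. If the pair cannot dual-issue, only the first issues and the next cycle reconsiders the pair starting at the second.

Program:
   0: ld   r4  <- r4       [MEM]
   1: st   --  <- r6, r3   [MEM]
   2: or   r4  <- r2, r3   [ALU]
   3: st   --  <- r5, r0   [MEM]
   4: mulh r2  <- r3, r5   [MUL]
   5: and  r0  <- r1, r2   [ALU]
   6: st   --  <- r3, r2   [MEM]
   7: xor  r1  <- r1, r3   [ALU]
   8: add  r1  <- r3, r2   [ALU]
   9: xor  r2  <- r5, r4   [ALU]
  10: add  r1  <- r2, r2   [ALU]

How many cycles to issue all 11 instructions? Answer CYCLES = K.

  cy0 -> i0 (ld) no-port MEM/MEM
  cy1 -> i1+i2 (st+or) dual
  cy2 -> i3+i4 (st+mulh) dual
  cy3 -> i5+i6 (and+st) dual
  cy4 -> i7 (xor) WAW r1
  cy5 -> i8+i9 (add+xor) dual
  cy6 -> i10 (add) tail

CYCLES = 7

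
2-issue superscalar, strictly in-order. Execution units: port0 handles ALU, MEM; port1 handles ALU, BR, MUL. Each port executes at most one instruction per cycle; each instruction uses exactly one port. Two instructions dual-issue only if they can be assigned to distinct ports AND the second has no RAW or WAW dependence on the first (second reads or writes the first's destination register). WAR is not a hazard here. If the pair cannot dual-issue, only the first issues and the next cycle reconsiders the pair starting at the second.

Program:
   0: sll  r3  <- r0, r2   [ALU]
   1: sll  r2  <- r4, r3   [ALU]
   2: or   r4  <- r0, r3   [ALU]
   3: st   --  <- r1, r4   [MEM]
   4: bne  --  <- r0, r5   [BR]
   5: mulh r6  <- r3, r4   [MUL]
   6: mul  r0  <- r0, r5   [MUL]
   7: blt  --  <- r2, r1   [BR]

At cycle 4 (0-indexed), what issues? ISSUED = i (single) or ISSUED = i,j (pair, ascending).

  cy0 -> i0 (sll.ALU) RAW r3
  cy1 -> i1,i2 (sll.ALU or.ALU) 2-wide
  cy2 -> i3,i4 (st.MEM bne.BR) 2-wide
  cy3 -> i5 (mulh.MUL) no-port MUL/MUL
  cy4 -> i6 (mul.MUL) no-port MUL/BR
  cy5 -> i7 (blt.BR) tail

ISSUED = 6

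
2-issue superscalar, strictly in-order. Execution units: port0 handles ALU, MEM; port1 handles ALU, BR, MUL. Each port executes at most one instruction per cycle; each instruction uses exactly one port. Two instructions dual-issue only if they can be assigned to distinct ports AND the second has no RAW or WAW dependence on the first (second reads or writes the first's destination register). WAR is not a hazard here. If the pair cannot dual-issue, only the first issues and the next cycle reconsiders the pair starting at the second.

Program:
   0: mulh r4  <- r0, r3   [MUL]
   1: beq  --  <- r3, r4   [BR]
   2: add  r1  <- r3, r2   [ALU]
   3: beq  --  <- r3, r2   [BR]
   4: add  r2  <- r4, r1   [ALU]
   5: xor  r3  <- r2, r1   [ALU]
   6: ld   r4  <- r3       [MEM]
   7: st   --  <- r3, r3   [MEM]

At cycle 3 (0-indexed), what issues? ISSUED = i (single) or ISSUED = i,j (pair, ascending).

t=0 i0:mulh.MUL ; no-port MUL/BR
t=1 i1&i2:beq.BR add.ALU ; dual
t=2 i3&i4:beq.BR add.ALU ; dual
t=3 i5:xor.ALU ; RAW r3
t=4 i6:ld.MEM ; no-port MEM/MEM
t=5 i7:st.MEM ; tail

ISSUED = 5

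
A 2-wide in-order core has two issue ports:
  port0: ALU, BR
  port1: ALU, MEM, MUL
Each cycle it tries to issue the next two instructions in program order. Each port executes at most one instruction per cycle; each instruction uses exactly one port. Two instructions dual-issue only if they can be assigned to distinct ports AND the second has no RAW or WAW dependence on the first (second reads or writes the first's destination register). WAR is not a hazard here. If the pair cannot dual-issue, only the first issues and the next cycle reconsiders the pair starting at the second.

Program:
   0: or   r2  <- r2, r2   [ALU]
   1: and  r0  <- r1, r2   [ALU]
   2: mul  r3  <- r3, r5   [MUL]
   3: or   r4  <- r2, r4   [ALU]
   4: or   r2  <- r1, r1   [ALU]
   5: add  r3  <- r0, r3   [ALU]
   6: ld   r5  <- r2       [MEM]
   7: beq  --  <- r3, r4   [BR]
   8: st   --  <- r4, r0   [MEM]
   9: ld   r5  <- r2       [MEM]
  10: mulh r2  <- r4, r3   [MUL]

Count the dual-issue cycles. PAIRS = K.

c0: i0 or  RAW r2
c1: i1,i2 and+mul  dual
c2: i3,i4 or+or  dual
c3: i5,i6 add+ld  dual
c4: i7,i8 beq+st  dual
c5: i9 ld  no-port MEM/MUL
c6: i10 mulh  tail

PAIRS = 4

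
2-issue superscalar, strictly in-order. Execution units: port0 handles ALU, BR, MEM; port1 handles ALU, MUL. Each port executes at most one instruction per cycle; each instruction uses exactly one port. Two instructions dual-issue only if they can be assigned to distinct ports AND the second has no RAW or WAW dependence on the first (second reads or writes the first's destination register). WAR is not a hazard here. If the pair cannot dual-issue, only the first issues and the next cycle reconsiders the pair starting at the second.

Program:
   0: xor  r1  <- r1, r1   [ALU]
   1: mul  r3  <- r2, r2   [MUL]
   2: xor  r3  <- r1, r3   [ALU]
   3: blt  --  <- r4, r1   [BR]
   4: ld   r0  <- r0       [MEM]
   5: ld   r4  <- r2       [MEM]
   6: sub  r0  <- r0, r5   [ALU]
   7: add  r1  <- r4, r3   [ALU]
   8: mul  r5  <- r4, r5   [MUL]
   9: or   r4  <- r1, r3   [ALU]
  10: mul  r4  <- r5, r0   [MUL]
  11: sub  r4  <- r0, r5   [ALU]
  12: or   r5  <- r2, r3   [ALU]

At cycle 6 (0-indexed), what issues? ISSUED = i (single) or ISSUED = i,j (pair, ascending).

#0 head=0: xor mul i0+i1 pair
#1 head=2: xor blt i2+i3 pair
#2 head=4: ld i4 no-port MEM/MEM
#3 head=5: ld sub i5+i6 pair
#4 head=7: add mul i7+i8 pair
#5 head=9: or i9 WAW r4
#6 head=10: mul i10 WAW r4
#7 head=11: sub or i11+i12 pair

ISSUED = 10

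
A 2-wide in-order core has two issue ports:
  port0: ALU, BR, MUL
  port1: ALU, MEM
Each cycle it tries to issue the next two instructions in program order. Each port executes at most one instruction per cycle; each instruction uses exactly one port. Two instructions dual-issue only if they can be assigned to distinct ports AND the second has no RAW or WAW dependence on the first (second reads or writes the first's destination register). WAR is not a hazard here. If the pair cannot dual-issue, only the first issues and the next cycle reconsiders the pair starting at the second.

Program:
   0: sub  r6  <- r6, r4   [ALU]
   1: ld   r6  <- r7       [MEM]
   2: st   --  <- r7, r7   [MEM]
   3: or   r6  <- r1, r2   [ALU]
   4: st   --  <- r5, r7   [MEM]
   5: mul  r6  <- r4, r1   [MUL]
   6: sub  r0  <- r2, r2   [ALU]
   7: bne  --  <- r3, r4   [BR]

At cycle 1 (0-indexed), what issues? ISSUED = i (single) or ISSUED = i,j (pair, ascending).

ISSUED = 1

0. sub @i0  | WAW r6
1. ld @i1  | no-port MEM/MEM
2. st/or @i2,i3  | pair
3. st/mul @i4,i5  | pair
4. sub/bne @i6,i7  | pair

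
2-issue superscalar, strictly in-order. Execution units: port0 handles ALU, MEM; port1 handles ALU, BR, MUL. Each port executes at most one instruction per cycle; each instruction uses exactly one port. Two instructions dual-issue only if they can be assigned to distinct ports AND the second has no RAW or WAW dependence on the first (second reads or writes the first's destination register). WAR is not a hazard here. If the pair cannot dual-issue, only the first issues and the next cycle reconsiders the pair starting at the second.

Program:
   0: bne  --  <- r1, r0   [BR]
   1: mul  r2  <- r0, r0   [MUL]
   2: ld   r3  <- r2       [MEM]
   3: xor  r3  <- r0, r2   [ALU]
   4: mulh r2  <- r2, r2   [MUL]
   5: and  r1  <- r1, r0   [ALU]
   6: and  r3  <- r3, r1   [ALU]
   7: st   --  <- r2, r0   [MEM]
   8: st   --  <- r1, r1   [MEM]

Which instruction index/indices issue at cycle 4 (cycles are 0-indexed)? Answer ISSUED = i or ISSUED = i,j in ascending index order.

0. bne @i0  | no-port BR/MUL
1. mul @i1  | RAW r2
2. ld @i2  | WAW r3
3. xor+mulh @i3+i4  | pair
4. and @i5  | RAW r1
5. and+st @i6+i7  | pair
6. st @i8  | tail

ISSUED = 5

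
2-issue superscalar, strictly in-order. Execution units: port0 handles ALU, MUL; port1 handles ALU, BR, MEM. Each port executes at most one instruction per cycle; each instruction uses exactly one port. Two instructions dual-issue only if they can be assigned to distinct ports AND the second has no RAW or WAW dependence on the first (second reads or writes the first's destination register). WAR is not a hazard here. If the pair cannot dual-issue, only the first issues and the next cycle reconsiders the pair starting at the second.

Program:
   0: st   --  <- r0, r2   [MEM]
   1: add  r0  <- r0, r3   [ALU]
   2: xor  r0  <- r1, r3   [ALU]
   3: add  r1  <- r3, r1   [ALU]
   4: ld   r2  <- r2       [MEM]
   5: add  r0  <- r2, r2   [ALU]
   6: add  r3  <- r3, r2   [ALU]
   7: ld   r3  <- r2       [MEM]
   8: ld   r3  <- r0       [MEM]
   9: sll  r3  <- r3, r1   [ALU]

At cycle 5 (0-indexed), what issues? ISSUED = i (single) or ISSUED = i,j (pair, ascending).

ISSUED = 8

t=0 i0&i1:st;add ; 2-wide
t=1 i2&i3:xor;add ; 2-wide
t=2 i4:ld ; RAW r2
t=3 i5&i6:add;add ; 2-wide
t=4 i7:ld ; no-port MEM/MEM
t=5 i8:ld ; RAW+WAW r3
t=6 i9:sll ; tail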